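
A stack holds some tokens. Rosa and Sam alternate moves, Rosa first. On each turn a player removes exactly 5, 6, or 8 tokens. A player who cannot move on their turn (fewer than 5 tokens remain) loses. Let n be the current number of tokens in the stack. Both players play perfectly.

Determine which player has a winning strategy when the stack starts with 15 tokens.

Classify positions by backward induction: terminal positions (no move available) are L. From any other position, the mover wins iff some move reaches an L.
n=0: no move → L
n=1: no move → L
n=2: no move → L
n=3: no move → L
n=4: no move → L
n=5: can move to 0, which is L ⇒ W
n=6: can move to 1, which is L ⇒ W
n=7: can move to 2, which is L ⇒ W
n=8: can move to 3, which is L ⇒ W
n=9: can move to 4, which is L ⇒ W
n=10: can move to 4, which is L ⇒ W
n=11: can move to 3, which is L ⇒ W
n=12: can move to 4, which is L ⇒ W
n=13: moves to 8(W), 7(W), 5(W); every one is W ⇒ L
n=14: moves to 9(W), 8(W), 6(W); every one is W ⇒ L
n=15: moves to 10(W), 9(W), 7(W); every one is W ⇒ L
Every move from 15 reaches a W position, so the mover loses.

Sam wins.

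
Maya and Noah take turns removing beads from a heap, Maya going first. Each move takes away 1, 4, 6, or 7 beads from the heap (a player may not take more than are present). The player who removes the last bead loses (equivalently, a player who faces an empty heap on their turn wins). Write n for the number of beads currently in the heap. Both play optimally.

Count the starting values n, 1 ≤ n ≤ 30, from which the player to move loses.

Build the W/L table. Terminal = W. A non-terminal position is W if it has a move to some L; otherwise it is L.
n=0: no move; the opponent has just taken the last bead and therefore loses → W
n=1: only reaches 0(W), which is W → L
n=2: reaches L-position 1 → W
n=3: only reaches 2(W), which is W → L
n=4: reaches L-position 3 → W
n=5: reaches L-position 1 → W
n=6: only reaches 5(W), 2(W), 0(W), all W → L
n=7: reaches L-position 6 → W
n=8: reaches L-position 1 → W
n=9: reaches L-position 3 → W
n=10: reaches L-position 6 → W
n=11: only reaches 10(W), 7(W), 5(W), 4(W), all W → L
n=12: reaches L-position 11 → W
n=13: reaches L-position 6 → W
n=14: only reaches 13(W), 10(W), 8(W), 7(W), all W → L
n=15: reaches L-position 14 → W
n=16: only reaches 15(W), 12(W), 10(W), 9(W), all W → L
n=17: reaches L-position 16 → W
n=18: reaches L-position 14 → W
n=19: only reaches 18(W), 15(W), 13(W), 12(W), all W → L
n=20: reaches L-position 19 → W
n=21: reaches L-position 14 → W
n=22: reaches L-position 16 → W
n=23: reaches L-position 19 → W
n=24: only reaches 23(W), 20(W), 18(W), 17(W), all W → L
n=25: reaches L-position 24 → W
n=26: reaches L-position 19 → W
n=27: only reaches 26(W), 23(W), 21(W), 20(W), all W → L
n=28: reaches L-position 27 → W
n=29: only reaches 28(W), 25(W), 23(W), 22(W), all W → L
n=30: reaches L-position 29 → W
L entries with 1 ≤ n ≤ 30 (the range starts at n=1): n = 1, 3, 6, 11, 14, 16, 19, 24, 27, 29; that makes 10.

10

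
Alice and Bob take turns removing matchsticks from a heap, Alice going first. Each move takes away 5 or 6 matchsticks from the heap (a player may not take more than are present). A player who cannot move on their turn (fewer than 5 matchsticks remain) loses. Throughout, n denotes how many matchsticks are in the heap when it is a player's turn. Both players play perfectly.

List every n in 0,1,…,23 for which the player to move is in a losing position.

Classify positions by backward induction: terminal positions (no move available) are L. From any other position, the mover wins iff some move reaches an L.
n=0: no move → L
n=1: no move → L
n=2: no move → L
n=3: no move → L
n=4: no move → L
n=5: can move to 0, which is L ⇒ W
n=6: can move to 1, which is L ⇒ W
n=7: can move to 2, which is L ⇒ W
n=8: can move to 3, which is L ⇒ W
n=9: can move to 4, which is L ⇒ W
n=10: can move to 4, which is L ⇒ W
n=11: moves to 6(W), 5(W); every one is W ⇒ L
n=12: moves to 7(W), 6(W); every one is W ⇒ L
n=13: moves to 8(W), 7(W); every one is W ⇒ L
n=14: moves to 9(W), 8(W); every one is W ⇒ L
n=15: moves to 10(W), 9(W); every one is W ⇒ L
n=16: can move to 11, which is L ⇒ W
n=17: can move to 12, which is L ⇒ W
n=18: can move to 13, which is L ⇒ W
n=19: can move to 14, which is L ⇒ W
n=20: can move to 15, which is L ⇒ W
n=21: can move to 15, which is L ⇒ W
n=22: moves to 17(W), 16(W); every one is W ⇒ L
n=23: moves to 18(W), 17(W); every one is W ⇒ L
Reading off the rows marked L gives the requested list; there are 12 such values of n.

0, 1, 2, 3, 4, 11, 12, 13, 14, 15, 22, 23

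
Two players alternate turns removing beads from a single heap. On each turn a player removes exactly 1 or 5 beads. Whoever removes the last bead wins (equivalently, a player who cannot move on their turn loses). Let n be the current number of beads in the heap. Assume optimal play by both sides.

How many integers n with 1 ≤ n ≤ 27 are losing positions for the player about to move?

13

Label each position W (a win for the player to move) or L (a loss). A position with no legal move is L; any other position is W exactly when some move reaches an L, and L when every move reaches a W.
n=0: no move → L
n=1: W (go to 0, an L position)
n=2: L (sole option 1(W) is W)
n=3: W (go to 2, an L position)
n=4: L (sole option 3(W) is W)
n=5: W (go to 4, an L position)
n=6: L (options 5(W), 1(W) are all W)
n=7: W (go to 6, an L position)
n=8: L (options 7(W), 3(W) are all W)
n=9: W (go to 8, an L position)
n=10: L (options 9(W), 5(W) are all W)
n=11: W (go to 10, an L position)
n=12: L (options 11(W), 7(W) are all W)
n=13: W (go to 12, an L position)
n=14: L (options 13(W), 9(W) are all W)
n=15: W (go to 14, an L position)
n=16: L (options 15(W), 11(W) are all W)
n=17: W (go to 16, an L position)
n=18: L (options 17(W), 13(W) are all W)
n=19: W (go to 18, an L position)
n=20: L (options 19(W), 15(W) are all W)
n=21: W (go to 20, an L position)
n=22: L (options 21(W), 17(W) are all W)
n=23: W (go to 22, an L position)
n=24: L (options 23(W), 19(W) are all W)
n=25: W (go to 24, an L position)
n=26: L (options 25(W), 21(W) are all W)
n=27: W (go to 26, an L position)
L entries with 1 ≤ n ≤ 27 (n=0 is outside the asked range and is not counted): n = 2, 4, 6, 8, 10, 12, 14, 16, 18, 20, 22, 24, 26; that makes 13.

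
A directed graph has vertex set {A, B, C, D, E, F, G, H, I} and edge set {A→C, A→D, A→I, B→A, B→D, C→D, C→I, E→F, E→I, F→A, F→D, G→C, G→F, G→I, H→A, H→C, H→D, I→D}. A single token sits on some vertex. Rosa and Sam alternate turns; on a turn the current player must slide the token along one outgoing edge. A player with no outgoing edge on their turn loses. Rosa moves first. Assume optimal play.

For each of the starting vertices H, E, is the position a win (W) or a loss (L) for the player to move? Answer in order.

H: W, E: L

Compute win/loss labels from the base case upward. A position with no move is L. Any other position is W if it can reach an L in one move, else L.
Every edge goes from a vertex to one that appears earlier in the order D, I, C, A, B, H, F, E, G, so processing vertices in that order labels each vertex after all of its successors.
D: no outgoing edge → L
I: W (go to D, an L position)
C: W (go to D, an L position)
A: W (go to D, an L position)
B: W (go to D, an L position)
H: W (go to D, an L position)
F: W (go to D, an L position)
E: L (options F(W), I(W) are all W)
G: L (options F(W), C(W), I(W) are all W)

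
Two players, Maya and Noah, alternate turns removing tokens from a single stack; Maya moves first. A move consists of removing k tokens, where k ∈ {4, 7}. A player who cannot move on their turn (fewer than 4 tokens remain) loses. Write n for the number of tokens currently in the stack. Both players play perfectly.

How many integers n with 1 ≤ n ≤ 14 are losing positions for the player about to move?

7

Build the W/L table. Terminal = L. A non-terminal position is W if it has a move to some L; otherwise it is L.
n=0: no move → L
n=1: no move → L
n=2: no move → L
n=3: no move → L
n=4: W (go to 0, an L position)
n=5: W (go to 1, an L position)
n=6: W (go to 2, an L position)
n=7: W (go to 3, an L position)
n=8: W (go to 1, an L position)
n=9: W (go to 2, an L position)
n=10: W (go to 3, an L position)
n=11: L (options 7(W), 4(W) are all W)
n=12: L (options 8(W), 5(W) are all W)
n=13: L (options 9(W), 6(W) are all W)
n=14: L (options 10(W), 7(W) are all W)
L entries with 1 ≤ n ≤ 14 (n=0 is outside the asked range and is not counted): n = 1, 2, 3, 11, 12, 13, 14; that makes 7.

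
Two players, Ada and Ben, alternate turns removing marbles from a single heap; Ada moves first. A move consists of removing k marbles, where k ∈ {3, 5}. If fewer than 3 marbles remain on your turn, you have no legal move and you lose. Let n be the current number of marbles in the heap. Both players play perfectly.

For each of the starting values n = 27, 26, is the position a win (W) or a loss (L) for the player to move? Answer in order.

Compute win/loss labels from the base case upward. A position with no move is L. Any other position is W if it can reach an L in one move, else L.
n=0: no move → L
n=1: no move → L
n=2: no move → L
n=3: →0(L), so W
n=4: →1(L), so W
n=5: →2(L), so W
n=6: →1(L), so W
n=7: →2(L), so W
n=8: →5(W), 3(W) — all W, so L
n=9: →6(W), 4(W) — all W, so L
n=10: →7(W), 5(W) — all W, so L
n=11: →8(L), so W
n=12: →9(L), so W
n=13: →10(L), so W
n=14: →9(L), so W
n=15: →10(L), so W
n=16: →13(W), 11(W) — all W, so L
n=17: →14(W), 12(W) — all W, so L
n=18: →15(W), 13(W) — all W, so L
n=19: →16(L), so W
n=20: →17(L), so W
n=21: →18(L), so W
n=22: →17(L), so W
n=23: →18(L), so W
n=24: →21(W), 19(W) — all W, so L
n=25: →22(W), 20(W) — all W, so L
n=26: →23(W), 21(W) — all W, so L
n=27: →24(L), so W

27: W, 26: L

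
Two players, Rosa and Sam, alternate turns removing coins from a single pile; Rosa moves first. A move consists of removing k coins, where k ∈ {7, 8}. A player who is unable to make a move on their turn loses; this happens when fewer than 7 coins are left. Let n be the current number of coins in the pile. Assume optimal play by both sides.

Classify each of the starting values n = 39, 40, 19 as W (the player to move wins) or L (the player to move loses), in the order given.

Compute win/loss labels from the base case upward. A position with no move is L. Any other position is W if it can reach an L in one move, else L.
n=0: no move → L
n=1: no move → L
n=2: no move → L
n=3: no move → L
n=4: no move → L
n=5: no move → L
n=6: no move → L
n=7: →0(L), so W
n=8: →1(L), so W
n=9: →2(L), so W
n=10: →3(L), so W
n=11: →4(L), so W
n=12: →5(L), so W
n=13: →6(L), so W
n=14: →6(L), so W
n=15: →8(W), 7(W) — all W, so L
n=16: →9(W), 8(W) — all W, so L
n=17: →10(W), 9(W) — all W, so L
n=18: →11(W), 10(W) — all W, so L
n=19: →12(W), 11(W) — all W, so L
n=20: →13(W), 12(W) — all W, so L
n=21: →14(W), 13(W) — all W, so L
n=22: →15(L), so W
n=23: →16(L), so W
n=24: →17(L), so W
n=25: →18(L), so W
n=26: →19(L), so W
n=27: →20(L), so W
n=28: →21(L), so W
n=29: →21(L), so W
n=30: →23(W), 22(W) — all W, so L
n=31: →24(W), 23(W) — all W, so L
n=32: →25(W), 24(W) — all W, so L
n=33: →26(W), 25(W) — all W, so L
n=34: →27(W), 26(W) — all W, so L
n=35: →28(W), 27(W) — all W, so L
n=36: →29(W), 28(W) — all W, so L
n=37: →30(L), so W
n=38: →31(L), so W
n=39: →32(L), so W
n=40: →33(L), so W

39: W, 40: W, 19: L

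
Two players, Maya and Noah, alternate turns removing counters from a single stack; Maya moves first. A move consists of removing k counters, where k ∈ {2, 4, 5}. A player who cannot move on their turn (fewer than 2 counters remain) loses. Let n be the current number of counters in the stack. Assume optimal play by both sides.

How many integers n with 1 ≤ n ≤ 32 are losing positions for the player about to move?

9

Use the standard recursion: the mover loses at a terminal position; elsewhere, the mover wins exactly when some move hands the opponent an L position.
n=0: no move → L
n=1: no move → L
n=2: →0(L), so W
n=3: →1(L), so W
n=4: →0(L), so W
n=5: →1(L), so W
n=6: →1(L), so W
n=7: →5(W), 3(W), 2(W) — all W, so L
n=8: →6(W), 4(W), 3(W) — all W, so L
n=9: →7(L), so W
n=10: →8(L), so W
n=11: →7(L), so W
n=12: →8(L), so W
n=13: →8(L), so W
n=14: →12(W), 10(W), 9(W) — all W, so L
n=15: →13(W), 11(W), 10(W) — all W, so L
n=16: →14(L), so W
n=17: →15(L), so W
n=18: →14(L), so W
n=19: →15(L), so W
n=20: →15(L), so W
n=21: →19(W), 17(W), 16(W) — all W, so L
n=22: →20(W), 18(W), 17(W) — all W, so L
n=23: →21(L), so W
n=24: →22(L), so W
n=25: →21(L), so W
n=26: →22(L), so W
n=27: →22(L), so W
n=28: →26(W), 24(W), 23(W) — all W, so L
n=29: →27(W), 25(W), 24(W) — all W, so L
n=30: →28(L), so W
n=31: →29(L), so W
n=32: →28(L), so W
L entries with 1 ≤ n ≤ 32 (n=0 is outside the asked range and is not counted): n = 1, 7, 8, 14, 15, 21, 22, 28, 29; that makes 9.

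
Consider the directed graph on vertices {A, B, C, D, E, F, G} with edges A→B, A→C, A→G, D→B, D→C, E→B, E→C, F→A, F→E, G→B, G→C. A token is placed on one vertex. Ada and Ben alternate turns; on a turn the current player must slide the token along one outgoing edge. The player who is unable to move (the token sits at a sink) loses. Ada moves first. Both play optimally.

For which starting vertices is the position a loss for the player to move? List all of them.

Classify positions by backward induction: terminal positions (no move available) are L. From any other position, the mover wins iff some move reaches an L.
Every edge goes from a vertex to one that appears earlier in the order C, B, G, A, E, F, D, so processing vertices in that order labels each vertex after all of its successors.
C: no outgoing edge → L
B: no outgoing edge → L
G: reaches L-position B → W
A: reaches L-position B → W
E: reaches L-position B → W
F: only reaches E(W), A(W), all W → L
D: reaches L-position B → W
The losing starting vertices are exactly the entries labelled L in this table (3 of them).

B, C, F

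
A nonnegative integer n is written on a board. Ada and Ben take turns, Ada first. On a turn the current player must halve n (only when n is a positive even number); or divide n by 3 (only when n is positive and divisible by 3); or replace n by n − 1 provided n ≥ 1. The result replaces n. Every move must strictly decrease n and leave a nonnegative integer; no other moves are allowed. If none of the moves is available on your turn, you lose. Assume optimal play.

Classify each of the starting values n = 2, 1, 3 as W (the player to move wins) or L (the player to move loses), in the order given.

Compute win/loss labels from the base case upward. A position with no move is L. Any other position is W if it can reach an L in one move, else L.
n=0: no move → L
n=1: reaches L-position 0 → W
n=2: only reaches 1(W), which is W → L
n=3: reaches L-position 2 → W

2: L, 1: W, 3: W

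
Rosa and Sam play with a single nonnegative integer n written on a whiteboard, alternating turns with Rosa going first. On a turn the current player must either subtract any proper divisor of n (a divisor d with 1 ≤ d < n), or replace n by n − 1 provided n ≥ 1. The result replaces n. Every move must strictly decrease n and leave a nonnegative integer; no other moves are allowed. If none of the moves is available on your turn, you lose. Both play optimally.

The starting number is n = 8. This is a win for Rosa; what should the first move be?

Use the standard recursion: the mover loses at a terminal position; elsewhere, the mover wins exactly when some move hands the opponent an L position.
n=0: no move → L
n=1: W (go to 0, an L position)
n=2: L (sole option 1(W) is W)
n=3: W (go to 2, an L position)
n=4: W (go to 2, an L position)
n=5: L (sole option 4(W) is W)
n=6: W (go to 5, an L position)
n=7: L (sole option 6(W) is W)
n=8: W (go to 7, an L position)
From 8, the L positions reachable in one move are: 7.

Move to 7.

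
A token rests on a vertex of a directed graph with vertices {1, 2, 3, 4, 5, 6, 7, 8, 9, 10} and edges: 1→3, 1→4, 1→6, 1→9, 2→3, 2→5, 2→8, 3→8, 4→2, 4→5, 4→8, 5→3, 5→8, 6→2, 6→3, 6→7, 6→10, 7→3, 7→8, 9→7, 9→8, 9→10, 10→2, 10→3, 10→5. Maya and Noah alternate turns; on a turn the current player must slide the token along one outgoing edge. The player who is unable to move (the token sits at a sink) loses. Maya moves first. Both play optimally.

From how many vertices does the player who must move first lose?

Classify positions by backward induction: terminal positions (no move available) are L. From any other position, the mover wins iff some move reaches an L.
Every edge goes from a vertex to one that appears earlier in the order 8, 3, 5, 2, 7, 10, 9, 4, 6, 1, so processing vertices in that order labels each vertex after all of its successors.
8: no outgoing edge → L
3: reaches L-position 8 → W
5: reaches L-position 8 → W
2: reaches L-position 8 → W
7: reaches L-position 8 → W
10: only reaches 2(W), 5(W), 3(W), all W → L
9: reaches L-position 10 → W
4: reaches L-position 8 → W
6: reaches L-position 10 → W
1: only reaches 6(W), 4(W), 9(W), 3(W), all W → L
The L vertices are 1, 8, 10; that is 3 in all.

3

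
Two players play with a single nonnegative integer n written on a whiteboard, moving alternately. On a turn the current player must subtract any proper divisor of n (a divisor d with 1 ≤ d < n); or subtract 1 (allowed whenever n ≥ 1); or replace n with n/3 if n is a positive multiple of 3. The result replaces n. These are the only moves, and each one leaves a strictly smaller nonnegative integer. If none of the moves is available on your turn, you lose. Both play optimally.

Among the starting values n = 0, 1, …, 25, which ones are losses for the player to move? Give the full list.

Build the W/L table. Terminal = L. A non-terminal position is W if it has a move to some L; otherwise it is L.
n=0: no move → L
n=1: reaches L-position 0 → W
n=2: only reaches 1(W), which is W → L
n=3: reaches L-position 2 → W
n=4: reaches L-position 2 → W
n=5: only reaches 4(W), which is W → L
n=6: reaches L-position 2 → W
n=7: only reaches 6(W), which is W → L
n=8: reaches L-position 7 → W
n=9: only reaches 3(W), 6(W), 8(W), all W → L
n=10: reaches L-position 5 → W
n=11: only reaches 10(W), which is W → L
n=12: reaches L-position 9 → W
n=13: only reaches 12(W), which is W → L
n=14: reaches L-position 7 → W
n=15: reaches L-position 5 → W
n=16: only reaches 8(W), 12(W), 14(W), 15(W), all W → L
n=17: reaches L-position 16 → W
n=18: reaches L-position 9 → W
n=19: only reaches 18(W), which is W → L
n=20: reaches L-position 16 → W
n=21: reaches L-position 7 → W
n=22: reaches L-position 11 → W
n=23: only reaches 22(W), which is W → L
n=24: reaches L-position 16 → W
n=25: only reaches 20(W), 24(W), all W → L
Reading off the rows marked L gives the requested list; there are 11 such values of n.

0, 2, 5, 7, 9, 11, 13, 16, 19, 23, 25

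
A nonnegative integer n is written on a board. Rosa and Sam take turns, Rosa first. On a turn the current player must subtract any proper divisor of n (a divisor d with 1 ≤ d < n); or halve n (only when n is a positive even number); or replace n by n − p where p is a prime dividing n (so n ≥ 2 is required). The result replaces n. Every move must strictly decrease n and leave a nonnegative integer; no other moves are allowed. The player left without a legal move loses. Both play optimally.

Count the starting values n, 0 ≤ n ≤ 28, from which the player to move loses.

7

Use the standard recursion: the mover loses at a terminal position; elsewhere, the mover wins exactly when some move hands the opponent an L position.
n=0: no move → L
n=1: no move → L
n=2: reaches L-position 0 → W
n=3: reaches L-position 0 → W
n=4: only reaches 2(W), 3(W), all W → L
n=5: reaches L-position 0 → W
n=6: reaches L-position 4 → W
n=7: reaches L-position 0 → W
n=8: reaches L-position 4 → W
n=9: only reaches 6(W), 8(W), all W → L
n=10: reaches L-position 9 → W
n=11: reaches L-position 0 → W
n=12: reaches L-position 9 → W
n=13: reaches L-position 0 → W
n=14: only reaches 7(W), 12(W), 13(W), all W → L
n=15: reaches L-position 14 → W
n=16: reaches L-position 14 → W
n=17: reaches L-position 0 → W
n=18: reaches L-position 9 → W
n=19: reaches L-position 0 → W
n=20: only reaches 10(W), 15(W), 16(W), 18(W), 19(W), all W → L
n=21: reaches L-position 14 → W
n=22: reaches L-position 20 → W
n=23: reaches L-position 0 → W
n=24: reaches L-position 20 → W
n=25: reaches L-position 20 → W
n=26: only reaches 13(W), 24(W), 25(W), all W → L
n=27: reaches L-position 26 → W
n=28: reaches L-position 14 → W
L entries with 0 ≤ n ≤ 28: n = 0, 1, 4, 9, 14, 20, 26; that makes 7.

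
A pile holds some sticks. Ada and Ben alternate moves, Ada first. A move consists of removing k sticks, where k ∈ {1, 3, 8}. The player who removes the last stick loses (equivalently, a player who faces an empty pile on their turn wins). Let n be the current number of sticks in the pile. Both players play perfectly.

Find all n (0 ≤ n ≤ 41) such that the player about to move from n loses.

Label each position W (a win for the player to move) or L (a loss). A position with no legal move is W; any other position is W exactly when some move reaches an L, and L when every move reaches a W.
n=0: no move; the opponent has just taken the last stick and therefore loses → W
n=1: →0(W) only, which is W, so L
n=2: →1(L), so W
n=3: →2(W), 0(W) — all W, so L
n=4: →3(L), so W
n=5: →4(W), 2(W) — all W, so L
n=6: →5(L), so W
n=7: →6(W), 4(W) — all W, so L
n=8: →7(L), so W
n=9: →1(L), so W
n=10: →7(L), so W
n=11: →3(L), so W
n=12: →11(W), 9(W), 4(W) — all W, so L
n=13: →12(L), so W
n=14: →13(W), 11(W), 6(W) — all W, so L
n=15: →14(L), so W
n=16: →15(W), 13(W), 8(W) — all W, so L
n=17: →16(L), so W
n=18: →17(W), 15(W), 10(W) — all W, so L
n=19: →18(L), so W
n=20: →12(L), so W
n=21: →18(L), so W
n=22: →14(L), so W
n=23: →22(W), 20(W), 15(W) — all W, so L
n=24: →23(L), so W
n=25: →24(W), 22(W), 17(W) — all W, so L
n=26: →25(L), so W
n=27: →26(W), 24(W), 19(W) — all W, so L
n=28: →27(L), so W
n=29: →28(W), 26(W), 21(W) — all W, so L
n=30: →29(L), so W
n=31: →23(L), so W
n=32: →29(L), so W
n=33: →25(L), so W
n=34: →33(W), 31(W), 26(W) — all W, so L
n=35: →34(L), so W
n=36: →35(W), 33(W), 28(W) — all W, so L
n=37: →36(L), so W
n=38: →37(W), 35(W), 30(W) — all W, so L
n=39: →38(L), so W
n=40: →39(W), 37(W), 32(W) — all W, so L
n=41: →40(L), so W
Reading off the rows marked L gives the requested list; there are 16 such values of n.

1, 3, 5, 7, 12, 14, 16, 18, 23, 25, 27, 29, 34, 36, 38, 40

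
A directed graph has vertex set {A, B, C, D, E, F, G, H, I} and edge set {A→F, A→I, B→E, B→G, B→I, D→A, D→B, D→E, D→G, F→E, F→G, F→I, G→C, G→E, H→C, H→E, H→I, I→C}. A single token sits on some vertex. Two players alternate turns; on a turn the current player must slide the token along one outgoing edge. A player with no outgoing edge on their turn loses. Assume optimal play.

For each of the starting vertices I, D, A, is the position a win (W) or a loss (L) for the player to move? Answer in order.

Classify positions by backward induction: terminal positions (no move available) are L. From any other position, the mover wins iff some move reaches an L.
Every edge goes from a vertex to one that appears earlier in the order C, E, G, I, F, B, A, H, D, so processing vertices in that order labels each vertex after all of its successors.
C: no outgoing edge → L
E: no outgoing edge → L
G: →E(L), so W
I: →C(L), so W
F: →E(L), so W
B: →E(L), so W
A: →F(W), I(W) — all W, so L
H: →E(L), so W
D: →A(L), so W

I: W, D: W, A: L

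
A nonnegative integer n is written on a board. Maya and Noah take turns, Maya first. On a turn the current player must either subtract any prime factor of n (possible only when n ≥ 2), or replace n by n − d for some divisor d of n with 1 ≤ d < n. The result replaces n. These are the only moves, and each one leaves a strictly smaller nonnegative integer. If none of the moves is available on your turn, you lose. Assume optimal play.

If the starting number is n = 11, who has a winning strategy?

Maya wins.

Work bottom-up. With no move the player to move loses. Otherwise the position is W if at least one move leads to an L position for the opponent, and L if every move leads to a W.
n=0: no move → L
n=1: no move → L
n=2: W (go to 0, an L position)
n=3: W (go to 0, an L position)
n=4: L (options 2(W), 3(W) are all W)
n=5: W (go to 0, an L position)
n=6: W (go to 4, an L position)
n=7: W (go to 0, an L position)
n=8: W (go to 4, an L position)
n=9: L (options 6(W), 8(W) are all W)
n=10: W (go to 9, an L position)
n=11: W (go to 0, an L position)
From 11 Maya can move to 0, reaching an L position.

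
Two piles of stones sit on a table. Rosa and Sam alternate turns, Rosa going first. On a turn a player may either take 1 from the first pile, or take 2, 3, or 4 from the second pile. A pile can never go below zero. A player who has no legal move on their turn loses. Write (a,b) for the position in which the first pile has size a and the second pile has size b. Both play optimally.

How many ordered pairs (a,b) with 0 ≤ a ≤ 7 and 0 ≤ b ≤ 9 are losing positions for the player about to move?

Work bottom-up. With no move the player to move loses. Otherwise the position is W if at least one move leads to an L position for the opponent, and L if every move leads to a W.
Every move lowers a or b (never raises either), so fill the grid row by row in increasing a, and left to right within a row: each cell's successors are then already labelled.
      b=0  b=1  b=2  b=3  b=4  b=5  b=6  b=7  b=8  b=9
a=0:    L    L    W    W    W    W    L    L    W    W
a=1:    W    W    L    L    W    W    W    W    L    L
a=2:    L    L    W    W    W    W    L    L    W    W
a=3:    W    W    L    L    W    W    W    W    L    L
a=4:    L    L    W    W    W    W    L    L    W    W
a=5:    W    W    L    L    W    W    W    W    L    L
a=6:    L    L    W    W    W    W    L    L    W    W
a=7:    W    W    L    L    W    W    W    W    L    L
Cells with no legal move (terminal, hence L): (0,0), (0,1).
The remaining L cells, each justified by listing all of its moves:
(0,6): only reaches (0,4)(W), (0,3)(W), (0,2)(W), all W → L
(0,7): only reaches (0,5)(W), (0,4)(W), (0,3)(W), all W → L
(1,2): only reaches (0,2)(W), (1,0)(W), all W → L
(1,3): only reaches (0,3)(W), (1,1)(W), (1,0)(W), all W → L
(1,8): only reaches (0,8)(W), (1,6)(W), (1,5)(W), (1,4)(W), all W → L
(1,9): only reaches (0,9)(W), (1,7)(W), (1,6)(W), (1,5)(W), all W → L
(2,0): only reaches (1,0)(W), which is W → L
(2,1): only reaches (1,1)(W), which is W → L
(2,6): only reaches (1,6)(W), (2,4)(W), (2,3)(W), (2,2)(W), all W → L
(2,7): only reaches (1,7)(W), (2,5)(W), (2,4)(W), (2,3)(W), all W → L
(3,2): only reaches (2,2)(W), (3,0)(W), all W → L
(3,3): only reaches (2,3)(W), (3,1)(W), (3,0)(W), all W → L
(3,8): only reaches (2,8)(W), (3,6)(W), (3,5)(W), (3,4)(W), all W → L
(3,9): only reaches (2,9)(W), (3,7)(W), (3,6)(W), (3,5)(W), all W → L
(4,0): only reaches (3,0)(W), which is W → L
(4,1): only reaches (3,1)(W), which is W → L
(4,6): only reaches (3,6)(W), (4,4)(W), (4,3)(W), (4,2)(W), all W → L
(4,7): only reaches (3,7)(W), (4,5)(W), (4,4)(W), (4,3)(W), all W → L
(5,2): only reaches (4,2)(W), (5,0)(W), all W → L
(5,3): only reaches (4,3)(W), (5,1)(W), (5,0)(W), all W → L
(5,8): only reaches (4,8)(W), (5,6)(W), (5,5)(W), (5,4)(W), all W → L
(5,9): only reaches (4,9)(W), (5,7)(W), (5,6)(W), (5,5)(W), all W → L
(6,0): only reaches (5,0)(W), which is W → L
(6,1): only reaches (5,1)(W), which is W → L
(6,6): only reaches (5,6)(W), (6,4)(W), (6,3)(W), (6,2)(W), all W → L
(6,7): only reaches (5,7)(W), (6,5)(W), (6,4)(W), (6,3)(W), all W → L
(7,2): only reaches (6,2)(W), (7,0)(W), all W → L
(7,3): only reaches (6,3)(W), (7,1)(W), (7,0)(W), all W → L
(7,8): only reaches (6,8)(W), (7,6)(W), (7,5)(W), (7,4)(W), all W → L
(7,9): only reaches (6,9)(W), (7,7)(W), (7,6)(W), (7,5)(W), all W → L
Every other cell has at least one move into one of the L cells above, so it is W.
L cells per row: a=0: 4, a=1: 4, a=2: 4, a=3: 4, a=4: 4, a=5: 4, a=6: 4, a=7: 4; total 32.

32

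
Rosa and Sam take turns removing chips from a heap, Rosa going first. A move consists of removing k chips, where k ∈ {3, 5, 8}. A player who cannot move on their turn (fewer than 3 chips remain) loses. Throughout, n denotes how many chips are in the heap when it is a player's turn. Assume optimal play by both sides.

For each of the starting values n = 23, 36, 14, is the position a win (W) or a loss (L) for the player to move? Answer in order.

Compute win/loss labels from the base case upward. A position with no move is L. Any other position is W if it can reach an L in one move, else L.
n=0: no move → L
n=1: no move → L
n=2: no move → L
n=3: →0(L), so W
n=4: →1(L), so W
n=5: →2(L), so W
n=6: →1(L), so W
n=7: →2(L), so W
n=8: →0(L), so W
n=9: →1(L), so W
n=10: →2(L), so W
n=11: →8(W), 6(W), 3(W) — all W, so L
n=12: →9(W), 7(W), 4(W) — all W, so L
n=13: →10(W), 8(W), 5(W) — all W, so L
n=14: →11(L), so W
n=15: →12(L), so W
n=16: →13(L), so W
n=17: →12(L), so W
n=18: →13(L), so W
n=19: →11(L), so W
n=20: →12(L), so W
n=21: →13(L), so W
n=22: →19(W), 17(W), 14(W) — all W, so L
n=23: →20(W), 18(W), 15(W) — all W, so L
n=24: →21(W), 19(W), 16(W) — all W, so L
n=25: →22(L), so W
n=26: →23(L), so W
n=27: →24(L), so W
n=28: →23(L), so W
n=29: →24(L), so W
n=30: →22(L), so W
n=31: →23(L), so W
n=32: →24(L), so W
n=33: →30(W), 28(W), 25(W) — all W, so L
n=34: →31(W), 29(W), 26(W) — all W, so L
n=35: →32(W), 30(W), 27(W) — all W, so L
n=36: →33(L), so W

23: L, 36: W, 14: W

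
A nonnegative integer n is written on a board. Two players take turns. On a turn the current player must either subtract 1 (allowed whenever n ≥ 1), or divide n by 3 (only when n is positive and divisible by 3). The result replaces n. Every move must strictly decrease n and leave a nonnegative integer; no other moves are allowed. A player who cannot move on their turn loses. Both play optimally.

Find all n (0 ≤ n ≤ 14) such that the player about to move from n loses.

Positions with no move are L. A position that does have a move is losing for the player to move precisely when every available move leads to a winning position for the opponent. Fill in the labels:
n=0: no move → L
n=1: →0(L), so W
n=2: →1(W) only, which is W, so L
n=3: →2(L), so W
n=4: →3(W) only, which is W, so L
n=5: →4(L), so W
n=6: →2(L), so W
n=7: →6(W) only, which is W, so L
n=8: →7(L), so W
n=9: →3(W), 8(W) — all W, so L
n=10: →9(L), so W
n=11: →10(W) only, which is W, so L
n=12: →4(L), so W
n=13: →12(W) only, which is W, so L
n=14: →13(L), so W
Reading off the rows marked L gives the requested list; there are 7 such values of n.

0, 2, 4, 7, 9, 11, 13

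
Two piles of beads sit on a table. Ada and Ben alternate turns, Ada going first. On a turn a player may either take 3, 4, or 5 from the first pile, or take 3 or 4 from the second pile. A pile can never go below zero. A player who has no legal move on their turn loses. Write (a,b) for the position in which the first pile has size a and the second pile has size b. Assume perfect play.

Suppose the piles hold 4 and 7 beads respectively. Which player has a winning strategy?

Ada wins.

Positions with no move are L. A position that does have a move is losing for the player to move precisely when every available move leads to a winning position for the opponent. Fill in the labels:
No move ever increases a pile, so every position that can arise here has a ≤ 4 and b ≤ 7; it is enough to label the cells with 0 ≤ a ≤ 4 and 0 ≤ b ≤ 7.
Every move lowers a or b (never raises either), so fill the grid row by row in increasing a, and left to right within a row: each cell's successors are then already labelled.
      b=0  b=1  b=2  b=3  b=4  b=5  b=6  b=7
a=0:    L    L    L    W    W    W    W    L
a=1:    L    L    L    W    W    W    W    L
a=2:    L    L    L    W    W    W    W    L
a=3:    W    W    W    L    L    L    W    W
a=4:    W    W    W    L    L    L    W    W
Cells with no legal move (terminal, hence L): (0,0), (0,1), (0,2), (1,0), (1,1), (1,2), (2,0), (2,1), (2,2).
The remaining L cells, each justified by listing all of its moves:
(0,7): L (options (0,4)(W), (0,3)(W) are all W)
(1,7): L (options (1,4)(W), (1,3)(W) are all W)
(2,7): L (options (2,4)(W), (2,3)(W) are all W)
(3,3): L (options (0,3)(W), (3,0)(W) are all W)
(3,4): L (options (0,4)(W), (3,1)(W), (3,0)(W) are all W)
(3,5): L (options (0,5)(W), (3,2)(W), (3,1)(W) are all W)
(4,3): L (options (1,3)(W), (0,3)(W), (4,0)(W) are all W)
(4,4): L (options (1,4)(W), (0,4)(W), (4,1)(W), (4,0)(W) are all W)
(4,5): L (options (1,5)(W), (0,5)(W), (4,2)(W), (4,1)(W) are all W)
Every other cell has at least one move into one of the L cells above, so it is W.
From (4,7) Ada can move to (1,7), reaching an L position.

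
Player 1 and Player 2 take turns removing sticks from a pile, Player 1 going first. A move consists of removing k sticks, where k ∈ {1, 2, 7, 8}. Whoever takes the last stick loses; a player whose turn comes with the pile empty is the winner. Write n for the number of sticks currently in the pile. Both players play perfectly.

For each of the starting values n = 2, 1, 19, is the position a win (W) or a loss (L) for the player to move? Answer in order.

2: W, 1: L, 19: L

Classify positions by backward induction: terminal positions (no move available) are W. From any other position, the mover wins iff some move reaches an L.
n=0: no move; the opponent has just taken the last stick and therefore loses → W
n=1: the only move is to 0(W), a W ⇒ L
n=2: can move to 1, which is L ⇒ W
n=3: can move to 1, which is L ⇒ W
n=4: moves to 3(W), 2(W); every one is W ⇒ L
n=5: can move to 4, which is L ⇒ W
n=6: can move to 4, which is L ⇒ W
n=7: moves to 6(W), 5(W), 0(W); every one is W ⇒ L
n=8: can move to 7, which is L ⇒ W
n=9: can move to 7, which is L ⇒ W
n=10: moves to 9(W), 8(W), 3(W), 2(W); every one is W ⇒ L
n=11: can move to 10, which is L ⇒ W
n=12: can move to 10, which is L ⇒ W
n=13: moves to 12(W), 11(W), 6(W), 5(W); every one is W ⇒ L
n=14: can move to 13, which is L ⇒ W
n=15: can move to 13, which is L ⇒ W
n=16: moves to 15(W), 14(W), 9(W), 8(W); every one is W ⇒ L
n=17: can move to 16, which is L ⇒ W
n=18: can move to 16, which is L ⇒ W
n=19: moves to 18(W), 17(W), 12(W), 11(W); every one is W ⇒ L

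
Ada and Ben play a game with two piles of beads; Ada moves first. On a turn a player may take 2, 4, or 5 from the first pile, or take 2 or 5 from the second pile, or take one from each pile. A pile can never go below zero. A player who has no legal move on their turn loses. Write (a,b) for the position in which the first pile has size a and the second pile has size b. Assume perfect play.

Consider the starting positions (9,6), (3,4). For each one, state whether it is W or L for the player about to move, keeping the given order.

(9,6): L, (3,4): W

Use the standard recursion: the mover loses at a terminal position; elsewhere, the mover wins exactly when some move hands the opponent an L position.
No move ever increases a pile, so every position that can arise here has a ≤ 9 and b ≤ 6; it is enough to label the cells with 0 ≤ a ≤ 9 and 0 ≤ b ≤ 6.
Every move lowers a or b (never raises either), so fill the grid row by row in increasing a, and left to right within a row: each cell's successors are then already labelled.
      b=0  b=1  b=2  b=3  b=4  b=5  b=6
a=0:    L    L    W    W    L    W    W
a=1:    L    W    W    L    L    W    W
a=2:    W    W    L    L    W    W    L
a=3:    W    L    L    W    W    L    W
a=4:    W    W    W    W    W    L    W
a=5:    W    W    W    W    W    W    W
a=6:    W    L    W    W    W    W    W
a=7:    L    W    W    W    L    W    W
a=8:    L    W    W    L    L    W    W
a=9:    W    W    L    L    W    W    L
Cells with no legal move (terminal, hence L): (0,0), (0,1), (1,0).
The remaining L cells, each justified by listing all of its moves:
(0,4): only reaches (0,2)(W), which is W → L
(1,3): only reaches (1,1)(W), (0,2)(W), all W → L
(1,4): only reaches (1,2)(W), (0,3)(W), all W → L
(2,2): only reaches (0,2)(W), (2,0)(W), (1,1)(W), all W → L
(2,3): only reaches (0,3)(W), (2,1)(W), (1,2)(W), all W → L
(2,6): only reaches (0,6)(W), (2,4)(W), (2,1)(W), (1,5)(W), all W → L
(3,1): only reaches (1,1)(W), (2,0)(W), all W → L
(3,2): only reaches (1,2)(W), (3,0)(W), (2,1)(W), all W → L
(3,5): only reaches (1,5)(W), (3,3)(W), (3,0)(W), (2,4)(W), all W → L
(4,5): only reaches (2,5)(W), (0,5)(W), (4,3)(W), (4,0)(W), (3,4)(W), all W → L
(6,1): only reaches (4,1)(W), (2,1)(W), (1,1)(W), (5,0)(W), all W → L
(7,0): only reaches (5,0)(W), (3,0)(W), (2,0)(W), all W → L
(7,4): only reaches (5,4)(W), (3,4)(W), (2,4)(W), (7,2)(W), (6,3)(W), all W → L
(8,0): only reaches (6,0)(W), (4,0)(W), (3,0)(W), all W → L
(8,3): only reaches (6,3)(W), (4,3)(W), (3,3)(W), (8,1)(W), (7,2)(W), all W → L
(8,4): only reaches (6,4)(W), (4,4)(W), (3,4)(W), (8,2)(W), (7,3)(W), all W → L
(9,2): only reaches (7,2)(W), (5,2)(W), (4,2)(W), (9,0)(W), (8,1)(W), all W → L
(9,3): only reaches (7,3)(W), (5,3)(W), (4,3)(W), (9,1)(W), (8,2)(W), all W → L
(9,6): only reaches (7,6)(W), (5,6)(W), (4,6)(W), (9,4)(W), (9,1)(W), (8,5)(W), all W → L
Every other cell has at least one move into one of the L cells above, so it is W.
(9,6): one of the L cells justified above, so L
(3,4): the move to (1,4) reaches an L cell, so W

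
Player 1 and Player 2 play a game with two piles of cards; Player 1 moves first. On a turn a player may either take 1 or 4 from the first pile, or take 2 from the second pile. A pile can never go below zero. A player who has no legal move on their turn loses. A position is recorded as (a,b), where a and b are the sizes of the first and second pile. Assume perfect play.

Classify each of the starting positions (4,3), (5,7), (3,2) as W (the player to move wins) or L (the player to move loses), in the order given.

(4,3): W, (5,7): W, (3,2): L

Build the W/L table. Terminal = L. A non-terminal position is W if it has a move to some L; otherwise it is L.
No move ever increases a pile, so every position that can arise here has a ≤ 5 and b ≤ 7; it is enough to label the cells with 0 ≤ a ≤ 5 and 0 ≤ b ≤ 7.
Every move lowers a or b (never raises either), so fill the grid row by row in increasing a, and left to right within a row: each cell's successors are then already labelled.
      b=0  b=1  b=2  b=3  b=4  b=5  b=6  b=7
a=0:    L    L    W    W    L    L    W    W
a=1:    W    W    L    L    W    W    L    L
a=2:    L    L    W    W    L    L    W    W
a=3:    W    W    L    L    W    W    L    L
a=4:    W    W    W    W    W    W    W    W
a=5:    L    L    W    W    L    L    W    W
Cells with no legal move (terminal, hence L): (0,0), (0,1).
The remaining L cells, each justified by listing all of its moves:
(0,4): →(0,2)(W) only, which is W, so L
(0,5): →(0,3)(W) only, which is W, so L
(1,2): →(0,2)(W), (1,0)(W) — all W, so L
(1,3): →(0,3)(W), (1,1)(W) — all W, so L
(1,6): →(0,6)(W), (1,4)(W) — all W, so L
(1,7): →(0,7)(W), (1,5)(W) — all W, so L
(2,0): →(1,0)(W) only, which is W, so L
(2,1): →(1,1)(W) only, which is W, so L
(2,4): →(1,4)(W), (2,2)(W) — all W, so L
(2,5): →(1,5)(W), (2,3)(W) — all W, so L
(3,2): →(2,2)(W), (3,0)(W) — all W, so L
(3,3): →(2,3)(W), (3,1)(W) — all W, so L
(3,6): →(2,6)(W), (3,4)(W) — all W, so L
(3,7): →(2,7)(W), (3,5)(W) — all W, so L
(5,0): →(4,0)(W), (1,0)(W) — all W, so L
(5,1): →(4,1)(W), (1,1)(W) — all W, so L
(5,4): →(4,4)(W), (1,4)(W), (5,2)(W) — all W, so L
(5,5): →(4,5)(W), (1,5)(W), (5,3)(W) — all W, so L
Every other cell has at least one move into one of the L cells above, so it is W.
(4,3): the move to (3,3) reaches an L cell, so W
(5,7): the move to (1,7) reaches an L cell, so W
(3,2): one of the L cells justified above, so L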